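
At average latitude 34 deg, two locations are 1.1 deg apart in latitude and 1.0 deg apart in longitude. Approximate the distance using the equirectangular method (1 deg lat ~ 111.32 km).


dlat_km = 1.1 * 111.32 = 122.452
dlon_km = 1.0 * 111.32 * cos(34) ≈ 92.288
dist = sqrt(122.452^2 + 92.288^2) ≈ 153.3 km

153.3 km


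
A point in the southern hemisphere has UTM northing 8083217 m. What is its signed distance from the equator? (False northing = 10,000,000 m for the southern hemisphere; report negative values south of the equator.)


For southern: actual = 8083217 - 10000000 = -1916783 m

-1916783 m


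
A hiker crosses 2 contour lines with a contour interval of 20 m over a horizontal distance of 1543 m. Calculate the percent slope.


elevation change = 2 * 20 = 40 m
slope = 40 / 1543 * 100 = 2.6%

2.6%


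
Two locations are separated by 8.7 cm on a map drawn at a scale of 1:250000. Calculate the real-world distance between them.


ground = 8.7 cm * 250000 / 100 = 21750.0 m = 21.75 km

21.75 km


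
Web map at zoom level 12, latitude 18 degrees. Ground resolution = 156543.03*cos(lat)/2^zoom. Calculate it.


res = 156543.03 * cos(18) / 2^12 = 156543.03 * 0.95105652 / 4096 = 36.35 m/pixel

36.35 m/pixel


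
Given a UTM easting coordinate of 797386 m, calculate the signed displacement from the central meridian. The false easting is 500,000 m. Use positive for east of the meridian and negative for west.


displacement = 797386 - 500000 = 297386 m

297386 m


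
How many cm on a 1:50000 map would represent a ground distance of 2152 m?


map_cm = 2152 * 100 / 50000 = 4.304 cm ≈ 4.3 cm

4.3 cm


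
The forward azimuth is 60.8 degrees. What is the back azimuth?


back azimuth = (60.8 + 180) mod 360 = 240.8 degrees

240.8 degrees


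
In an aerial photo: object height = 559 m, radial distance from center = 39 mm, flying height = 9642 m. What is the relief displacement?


d = h * r / H = 559 * 39 / 9642 = 2.26 mm

2.26 mm


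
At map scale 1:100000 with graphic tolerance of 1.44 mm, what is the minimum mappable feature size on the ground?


ground = 1.44 mm * 100000 / 1000 = 144.0 m

144.0 m


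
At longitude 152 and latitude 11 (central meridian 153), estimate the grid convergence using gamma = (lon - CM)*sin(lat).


gamma = (152 - 153) * sin(11) = -1 * 0.190809 = -0.191 degrees

-0.191 degrees


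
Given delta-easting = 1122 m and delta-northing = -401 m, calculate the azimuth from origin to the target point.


az = atan2(1122, -401) = 109.7 deg
adjusted to 0-360: 109.7 degrees

109.7 degrees


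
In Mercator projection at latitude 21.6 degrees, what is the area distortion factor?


area_distortion = 1/cos^2(21.6) = 1.157

1.157


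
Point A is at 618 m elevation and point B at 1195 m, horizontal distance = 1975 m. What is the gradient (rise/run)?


gradient = (1195 - 618) / 1975 = 577 / 1975 = 0.2922

0.2922


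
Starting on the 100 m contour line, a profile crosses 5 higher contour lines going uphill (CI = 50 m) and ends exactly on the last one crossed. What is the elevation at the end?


elevation = 100 + 5 * 50 = 350 m

350 m


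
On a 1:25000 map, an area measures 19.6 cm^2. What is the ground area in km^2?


ground_area = 19.6 * (25000/100)^2 = 1225000.0 m^2 = 1.225 km^2

1.225 km^2


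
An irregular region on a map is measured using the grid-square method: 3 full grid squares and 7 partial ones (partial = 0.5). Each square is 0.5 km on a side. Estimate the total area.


effective squares = 3 + 7 * 0.5 = 6.5
area = 6.5 * 0.25 = 1.625 km^2

1.625 km^2


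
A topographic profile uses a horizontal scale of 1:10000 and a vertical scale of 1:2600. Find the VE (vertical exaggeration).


VE = horizontal_scale / vertical_scale = 10000 / 2600 ≈ 3.8

3.8x


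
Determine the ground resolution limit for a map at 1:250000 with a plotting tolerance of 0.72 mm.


ground = 0.72 mm * 250000 / 1000 = 180.0 m

180.0 m


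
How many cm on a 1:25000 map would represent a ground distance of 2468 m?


map_cm = 2468 * 100 / 25000 = 9.872 cm ≈ 9.87 cm

9.87 cm


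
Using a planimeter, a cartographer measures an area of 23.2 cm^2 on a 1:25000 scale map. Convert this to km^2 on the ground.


ground_area = 23.2 * (25000/100)^2 = 1450000.0 m^2 = 1.45 km^2

1.45 km^2


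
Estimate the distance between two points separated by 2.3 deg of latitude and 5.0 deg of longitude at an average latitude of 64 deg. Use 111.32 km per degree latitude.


dlat_km = 2.3 * 111.32 = 256.036
dlon_km = 5.0 * 111.32 * cos(64) ≈ 243.997
dist = sqrt(256.036^2 + 243.997^2) ≈ 353.7 km

353.7 km


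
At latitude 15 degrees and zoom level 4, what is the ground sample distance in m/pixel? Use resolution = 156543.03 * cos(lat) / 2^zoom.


res = 156543.03 * cos(15) / 2^4 = 156543.03 * 0.96592583 / 16 = 9450.56 m/pixel

9450.56 m/pixel


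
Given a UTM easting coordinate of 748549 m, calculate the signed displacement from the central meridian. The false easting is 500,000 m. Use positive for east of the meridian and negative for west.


displacement = 748549 - 500000 = 248549 m

248549 m


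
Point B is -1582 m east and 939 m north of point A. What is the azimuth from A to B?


az = atan2(-1582, 939) = -59.3 deg
adjusted to 0-360: 300.7 degrees

300.7 degrees


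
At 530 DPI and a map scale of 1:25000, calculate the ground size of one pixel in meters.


pixel_cm = 2.54 / 530 ≈ 0.004792 cm
ground = pixel_cm * 25000 / 100 = 2.54 * 25000 / (530 * 100) = 63500 / 53000 ≈ 1.2 m

1.2 m


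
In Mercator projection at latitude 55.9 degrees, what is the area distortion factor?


area_distortion = 1/cos^2(55.9) = 3.182

3.182


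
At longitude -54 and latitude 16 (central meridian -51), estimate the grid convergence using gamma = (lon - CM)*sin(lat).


gamma = (-54 - -51) * sin(16) = -3 * 0.275637 = -0.827 degrees

-0.827 degrees


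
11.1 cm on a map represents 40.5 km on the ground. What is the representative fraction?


ground = 40.5 km = 4050000 cm; RF denominator = ground / map = 4050000 / 11.1 ≈ 364865; RF = 1:364865

1:364865


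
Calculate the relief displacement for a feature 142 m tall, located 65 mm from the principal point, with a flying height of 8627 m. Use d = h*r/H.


d = h * r / H = 142 * 65 / 8627 = 1.07 mm

1.07 mm


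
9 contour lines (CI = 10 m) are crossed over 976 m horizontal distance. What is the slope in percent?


elevation change = 9 * 10 = 90 m
slope = 90 / 976 * 100 = 9.2%

9.2%


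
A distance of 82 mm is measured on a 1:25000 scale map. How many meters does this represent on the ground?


ground = 82 mm * 25000 / 1000 = 2050.0 m

2050.0 m


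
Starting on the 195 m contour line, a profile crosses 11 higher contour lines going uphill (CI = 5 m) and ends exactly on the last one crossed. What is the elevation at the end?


elevation = 195 + 11 * 5 = 250 m

250 m


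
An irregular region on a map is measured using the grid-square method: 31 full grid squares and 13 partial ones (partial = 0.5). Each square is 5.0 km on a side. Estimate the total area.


effective squares = 31 + 13 * 0.5 = 37.5
area = 37.5 * 25.0 = 937.5 km^2

937.5 km^2


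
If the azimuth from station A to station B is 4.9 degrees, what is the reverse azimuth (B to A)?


back azimuth = (4.9 + 180) mod 360 = 184.9 degrees

184.9 degrees


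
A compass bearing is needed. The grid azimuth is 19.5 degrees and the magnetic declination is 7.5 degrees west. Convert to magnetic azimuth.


magnetic azimuth = grid azimuth - declination (east +ve)
mag_az = 19.5 - -7.5 = 27.0 degrees

27.0 degrees


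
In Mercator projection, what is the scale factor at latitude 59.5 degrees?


SF = 1 / cos(59.5) = 1 / 0.507538 = 1.97

1.97


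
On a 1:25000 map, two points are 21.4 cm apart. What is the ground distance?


ground = 21.4 cm * 25000 / 100 = 5350.0 m = 5.35 km

5.35 km


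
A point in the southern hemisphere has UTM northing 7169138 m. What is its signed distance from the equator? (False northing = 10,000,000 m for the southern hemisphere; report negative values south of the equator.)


For southern: actual = 7169138 - 10000000 = -2830862 m

-2830862 m


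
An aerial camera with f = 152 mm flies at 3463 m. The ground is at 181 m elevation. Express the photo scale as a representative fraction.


scale = f / (H - h) = 152 mm / 3282 m = 152 / 3282000 = 1:21592

1:21592


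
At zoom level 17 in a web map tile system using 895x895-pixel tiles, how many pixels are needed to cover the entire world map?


tiles per axis = 2^17 = 131072
total tiles = 131072^2 = 17179869184
pixels per axis = 131072 * 895 = 117309440
total pixels = 117309440^2 = 13761504713113600

13761504713113600 pixels


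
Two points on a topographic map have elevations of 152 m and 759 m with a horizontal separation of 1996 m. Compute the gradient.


gradient = (759 - 152) / 1996 = 607 / 1996 = 0.3041

0.3041


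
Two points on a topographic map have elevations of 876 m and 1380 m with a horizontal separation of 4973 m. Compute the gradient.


gradient = (1380 - 876) / 4973 = 504 / 4973 = 0.1013

0.1013


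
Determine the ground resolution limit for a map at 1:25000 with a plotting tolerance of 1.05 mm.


ground = 1.05 mm * 25000 / 1000 = 26.25 m

26.25 m


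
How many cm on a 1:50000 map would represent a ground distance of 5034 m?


map_cm = 5034 * 100 / 50000 = 10.068 cm ≈ 10.07 cm

10.07 cm


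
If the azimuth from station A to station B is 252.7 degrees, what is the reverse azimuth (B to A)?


back azimuth = (252.7 + 180) mod 360 = 72.7 degrees

72.7 degrees


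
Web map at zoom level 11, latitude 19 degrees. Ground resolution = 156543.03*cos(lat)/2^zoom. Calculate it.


res = 156543.03 * cos(19) / 2^11 = 156543.03 * 0.94551858 / 2048 = 72.27 m/pixel

72.27 m/pixel


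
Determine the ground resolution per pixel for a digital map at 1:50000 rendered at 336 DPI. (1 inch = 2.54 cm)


pixel_cm = 2.54 / 336 ≈ 0.00756 cm
ground = pixel_cm * 50000 / 100 = 2.54 * 50000 / (336 * 100) = 127000 / 33600 ≈ 3.78 m

3.78 m


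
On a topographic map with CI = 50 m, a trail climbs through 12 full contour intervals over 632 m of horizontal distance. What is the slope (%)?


elevation change = 12 * 50 = 600 m
slope = 600 / 632 * 100 = 94.9%

94.9%


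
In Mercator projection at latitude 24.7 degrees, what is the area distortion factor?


area_distortion = 1/cos^2(24.7) = 1.212

1.212


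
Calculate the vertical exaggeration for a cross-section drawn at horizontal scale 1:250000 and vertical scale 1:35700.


VE = horizontal_scale / vertical_scale = 250000 / 35700 ≈ 7.0

7.0x


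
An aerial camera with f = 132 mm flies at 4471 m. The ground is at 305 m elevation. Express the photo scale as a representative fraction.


scale = f / (H - h) = 132 mm / 4166 m = 132 / 4166000 = 1:31561

1:31561


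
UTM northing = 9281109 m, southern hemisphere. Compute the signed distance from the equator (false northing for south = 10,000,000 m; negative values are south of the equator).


For southern: actual = 9281109 - 10000000 = -718891 m

-718891 m


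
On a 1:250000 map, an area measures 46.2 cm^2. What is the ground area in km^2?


ground_area = 46.2 * (250000/100)^2 = 288750000.0 m^2 = 288.75 km^2

288.75 km^2


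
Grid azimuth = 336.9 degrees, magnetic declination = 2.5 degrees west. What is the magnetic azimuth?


magnetic azimuth = grid azimuth - declination (east +ve)
mag_az = 336.9 - -2.5 = 339.4 degrees

339.4 degrees


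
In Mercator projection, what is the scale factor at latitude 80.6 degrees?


SF = 1 / cos(80.6) = 1 / 0.163326 = 6.123

6.123


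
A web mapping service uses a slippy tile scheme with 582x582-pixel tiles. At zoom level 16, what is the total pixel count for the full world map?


tiles per axis = 2^16 = 65536
total tiles = 65536^2 = 4294967296
pixels per axis = 65536 * 582 = 38141952
total pixels = 38141952^2 = 1454808502370304

1454808502370304 pixels


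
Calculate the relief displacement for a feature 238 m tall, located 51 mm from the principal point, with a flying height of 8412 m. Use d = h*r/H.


d = h * r / H = 238 * 51 / 8412 = 1.44 mm

1.44 mm


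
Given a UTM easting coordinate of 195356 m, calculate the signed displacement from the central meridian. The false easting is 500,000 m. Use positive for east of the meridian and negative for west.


displacement = 195356 - 500000 = -304644 m

-304644 m


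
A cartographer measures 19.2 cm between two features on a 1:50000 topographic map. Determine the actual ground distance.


ground = 19.2 cm * 50000 / 100 = 9600.0 m = 9.6 km

9.6 km


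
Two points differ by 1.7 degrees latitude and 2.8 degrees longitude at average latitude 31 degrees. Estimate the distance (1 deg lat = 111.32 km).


dlat_km = 1.7 * 111.32 = 189.244
dlon_km = 2.8 * 111.32 * cos(31) ≈ 267.176
dist = sqrt(189.244^2 + 267.176^2) ≈ 327.4 km

327.4 km


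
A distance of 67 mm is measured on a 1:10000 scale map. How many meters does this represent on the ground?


ground = 67 mm * 10000 / 1000 = 670.0 m

670.0 m


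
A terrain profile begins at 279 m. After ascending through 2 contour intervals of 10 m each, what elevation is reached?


elevation = 279 + 2 * 10 = 299 m

299 m


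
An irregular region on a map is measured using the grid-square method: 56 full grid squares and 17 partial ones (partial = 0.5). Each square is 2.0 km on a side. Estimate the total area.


effective squares = 56 + 17 * 0.5 = 64.5
area = 64.5 * 4.0 = 258.0 km^2

258.0 km^2


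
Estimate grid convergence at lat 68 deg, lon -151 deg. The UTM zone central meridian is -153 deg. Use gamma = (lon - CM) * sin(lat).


gamma = (-151 - -153) * sin(68) = 2 * 0.927184 = 1.854 degrees

1.854 degrees


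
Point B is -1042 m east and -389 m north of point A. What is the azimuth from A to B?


az = atan2(-1042, -389) = -110.5 deg
adjusted to 0-360: 249.5 degrees

249.5 degrees


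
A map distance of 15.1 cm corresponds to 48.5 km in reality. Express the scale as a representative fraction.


ground = 48.5 km = 4850000 cm; RF denominator = ground / map = 4850000 / 15.1 ≈ 321192; RF = 1:321192

1:321192


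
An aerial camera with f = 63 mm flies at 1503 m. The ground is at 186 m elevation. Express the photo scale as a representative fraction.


scale = f / (H - h) = 63 mm / 1317 m = 63 / 1317000 = 1:20905

1:20905


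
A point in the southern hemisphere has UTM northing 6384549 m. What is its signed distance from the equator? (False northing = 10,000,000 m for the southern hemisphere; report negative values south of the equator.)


For southern: actual = 6384549 - 10000000 = -3615451 m

-3615451 m


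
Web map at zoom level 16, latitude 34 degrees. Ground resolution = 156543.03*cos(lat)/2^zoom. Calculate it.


res = 156543.03 * cos(34) / 2^16 = 156543.03 * 0.82903757 / 65536 = 1.98 m/pixel

1.98 m/pixel


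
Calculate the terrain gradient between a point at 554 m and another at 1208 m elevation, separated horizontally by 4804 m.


gradient = (1208 - 554) / 4804 = 654 / 4804 = 0.1361

0.1361


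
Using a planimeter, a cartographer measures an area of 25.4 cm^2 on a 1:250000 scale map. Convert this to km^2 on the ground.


ground_area = 25.4 * (250000/100)^2 = 158750000.0 m^2 = 158.75 km^2

158.75 km^2


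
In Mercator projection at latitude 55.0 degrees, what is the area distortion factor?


area_distortion = 1/cos^2(55.0) = 3.04

3.04


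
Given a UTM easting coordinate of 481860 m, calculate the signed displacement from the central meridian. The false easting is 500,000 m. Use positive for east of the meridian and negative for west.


displacement = 481860 - 500000 = -18140 m

-18140 m


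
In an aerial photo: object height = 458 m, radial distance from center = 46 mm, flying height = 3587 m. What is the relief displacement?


d = h * r / H = 458 * 46 / 3587 = 5.87 mm

5.87 mm


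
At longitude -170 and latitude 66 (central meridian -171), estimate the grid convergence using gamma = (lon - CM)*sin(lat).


gamma = (-170 - -171) * sin(66) = 1 * 0.913545 = 0.914 degrees

0.914 degrees


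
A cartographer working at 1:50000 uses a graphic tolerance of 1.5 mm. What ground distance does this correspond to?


ground = 1.5 mm * 50000 / 1000 = 75.0 m

75.0 m


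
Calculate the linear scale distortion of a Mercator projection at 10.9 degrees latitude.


SF = 1 / cos(10.9) = 1 / 0.981959 = 1.018

1.018


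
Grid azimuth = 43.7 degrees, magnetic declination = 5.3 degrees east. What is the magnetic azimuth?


magnetic azimuth = grid azimuth - declination (east +ve)
mag_az = 43.7 - 5.3 = 38.4 degrees

38.4 degrees


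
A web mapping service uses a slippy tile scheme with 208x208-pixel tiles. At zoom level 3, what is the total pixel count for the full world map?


tiles per axis = 2^3 = 8
total tiles = 8^2 = 64
pixels per axis = 8 * 208 = 1664
total pixels = 1664^2 = 2768896

2768896 pixels


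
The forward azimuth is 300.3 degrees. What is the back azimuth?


back azimuth = (300.3 + 180) mod 360 = 120.3 degrees

120.3 degrees


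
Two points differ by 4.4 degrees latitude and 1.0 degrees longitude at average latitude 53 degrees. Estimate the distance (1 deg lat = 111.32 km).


dlat_km = 4.4 * 111.32 = 489.808
dlon_km = 1.0 * 111.32 * cos(53) ≈ 66.994
dist = sqrt(489.808^2 + 66.994^2) ≈ 494.4 km

494.4 km


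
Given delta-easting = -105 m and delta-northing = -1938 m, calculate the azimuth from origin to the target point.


az = atan2(-105, -1938) = -176.9 deg
adjusted to 0-360: 183.1 degrees

183.1 degrees


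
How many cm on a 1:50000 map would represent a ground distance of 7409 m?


map_cm = 7409 * 100 / 50000 = 14.818 cm ≈ 14.82 cm

14.82 cm


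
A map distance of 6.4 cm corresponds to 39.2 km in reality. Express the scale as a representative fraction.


ground = 39.2 km = 3920000 cm; RF denominator = ground / map = 3920000 / 6.4 = 612500; RF = 1:612500

1:612500


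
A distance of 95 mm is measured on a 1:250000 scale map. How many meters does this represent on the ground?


ground = 95 mm * 250000 / 1000 = 23750.0 m

23750.0 m


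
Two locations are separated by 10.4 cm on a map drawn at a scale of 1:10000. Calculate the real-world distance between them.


ground = 10.4 cm * 10000 / 100 = 1040.0 m = 1.04 km

1.04 km


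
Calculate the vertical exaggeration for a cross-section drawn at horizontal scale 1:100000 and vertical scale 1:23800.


VE = horizontal_scale / vertical_scale = 100000 / 23800 ≈ 4.2

4.2x


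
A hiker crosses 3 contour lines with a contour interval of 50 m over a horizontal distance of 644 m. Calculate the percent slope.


elevation change = 3 * 50 = 150 m
slope = 150 / 644 * 100 = 23.3%

23.3%


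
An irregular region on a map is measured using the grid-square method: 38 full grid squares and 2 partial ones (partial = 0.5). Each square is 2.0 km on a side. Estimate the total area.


effective squares = 38 + 2 * 0.5 = 39.0
area = 39.0 * 4.0 = 156.0 km^2

156.0 km^2


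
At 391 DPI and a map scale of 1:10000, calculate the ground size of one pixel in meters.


pixel_cm = 2.54 / 391 ≈ 0.006496 cm
ground = pixel_cm * 10000 / 100 = 2.54 * 10000 / (391 * 100) = 25400 / 39100 ≈ 0.65 m

0.65 m


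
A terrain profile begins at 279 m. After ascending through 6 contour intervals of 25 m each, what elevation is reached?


elevation = 279 + 6 * 25 = 429 m

429 m


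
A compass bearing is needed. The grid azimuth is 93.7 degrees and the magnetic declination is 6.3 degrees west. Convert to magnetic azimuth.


magnetic azimuth = grid azimuth - declination (east +ve)
mag_az = 93.7 - -6.3 = 100.0 degrees

100.0 degrees


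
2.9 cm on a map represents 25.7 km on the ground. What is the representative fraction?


ground = 25.7 km = 2570000 cm; RF denominator = ground / map = 2570000 / 2.9 ≈ 886207; RF = 1:886207

1:886207


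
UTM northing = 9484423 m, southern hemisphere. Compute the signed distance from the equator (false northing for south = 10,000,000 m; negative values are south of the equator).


For southern: actual = 9484423 - 10000000 = -515577 m

-515577 m


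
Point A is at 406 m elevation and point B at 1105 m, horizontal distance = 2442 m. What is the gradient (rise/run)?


gradient = (1105 - 406) / 2442 = 699 / 2442 = 0.2862

0.2862


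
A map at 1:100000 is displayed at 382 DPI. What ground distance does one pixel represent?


pixel_cm = 2.54 / 382 ≈ 0.006649 cm
ground = pixel_cm * 100000 / 100 = 2.54 * 100000 / (382 * 100) = 254000 / 38200 ≈ 6.65 m

6.65 m


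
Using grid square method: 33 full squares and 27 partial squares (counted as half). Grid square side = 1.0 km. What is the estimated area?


effective squares = 33 + 27 * 0.5 = 46.5
area = 46.5 * 1.0 = 46.5 km^2

46.5 km^2


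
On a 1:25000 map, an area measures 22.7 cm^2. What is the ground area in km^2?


ground_area = 22.7 * (25000/100)^2 = 1418750.0 m^2 = 1.41875 km^2 ≈ 1.419 km^2

1.419 km^2


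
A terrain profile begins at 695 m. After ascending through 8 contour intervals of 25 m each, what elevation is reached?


elevation = 695 + 8 * 25 = 895 m

895 m


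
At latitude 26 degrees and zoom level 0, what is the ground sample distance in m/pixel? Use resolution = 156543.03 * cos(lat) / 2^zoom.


res = 156543.03 * cos(26) / 2^0 = 156543.03 * 0.89879405 / 1 = 140699.94 m/pixel

140699.94 m/pixel


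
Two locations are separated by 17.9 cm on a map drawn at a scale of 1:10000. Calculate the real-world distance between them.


ground = 17.9 cm * 10000 / 100 = 1790.0 m = 1.79 km

1.79 km


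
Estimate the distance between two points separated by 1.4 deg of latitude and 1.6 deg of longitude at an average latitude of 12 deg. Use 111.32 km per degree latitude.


dlat_km = 1.4 * 111.32 = 155.848
dlon_km = 1.6 * 111.32 * cos(12) ≈ 174.22
dist = sqrt(155.848^2 + 174.22^2) ≈ 233.8 km

233.8 km


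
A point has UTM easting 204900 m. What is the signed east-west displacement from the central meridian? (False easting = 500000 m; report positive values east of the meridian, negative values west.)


displacement = 204900 - 500000 = -295100 m

-295100 m


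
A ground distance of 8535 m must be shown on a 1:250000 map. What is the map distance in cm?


map_cm = 8535 * 100 / 250000 = 3.414 cm ≈ 3.41 cm

3.41 cm


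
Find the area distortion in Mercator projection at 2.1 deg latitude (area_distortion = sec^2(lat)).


area_distortion = 1/cos^2(2.1) = 1.001

1.001


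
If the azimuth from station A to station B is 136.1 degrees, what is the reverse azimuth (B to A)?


back azimuth = (136.1 + 180) mod 360 = 316.1 degrees

316.1 degrees


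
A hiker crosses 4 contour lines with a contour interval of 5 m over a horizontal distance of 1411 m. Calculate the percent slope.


elevation change = 4 * 5 = 20 m
slope = 20 / 1411 * 100 = 1.4%

1.4%


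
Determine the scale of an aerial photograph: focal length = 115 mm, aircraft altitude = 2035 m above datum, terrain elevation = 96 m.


scale = f / (H - h) = 115 mm / 1939 m = 115 / 1939000 = 1:16861

1:16861


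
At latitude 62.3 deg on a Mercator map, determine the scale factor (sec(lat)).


SF = 1 / cos(62.3) = 1 / 0.464842 = 2.151

2.151


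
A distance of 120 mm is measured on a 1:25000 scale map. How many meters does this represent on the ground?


ground = 120 mm * 25000 / 1000 = 3000.0 m

3000.0 m


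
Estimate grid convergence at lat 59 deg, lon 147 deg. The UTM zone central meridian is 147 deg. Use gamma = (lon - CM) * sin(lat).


gamma = (147 - 147) * sin(59) = 0 * 0.857167 = 0.0 degrees

0.0 degrees


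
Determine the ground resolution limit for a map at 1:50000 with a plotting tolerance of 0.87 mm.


ground = 0.87 mm * 50000 / 1000 = 43.5 m

43.5 m


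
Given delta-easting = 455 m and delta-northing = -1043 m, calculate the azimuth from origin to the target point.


az = atan2(455, -1043) = 156.4 deg
adjusted to 0-360: 156.4 degrees

156.4 degrees


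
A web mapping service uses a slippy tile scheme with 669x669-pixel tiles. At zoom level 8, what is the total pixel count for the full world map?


tiles per axis = 2^8 = 256
total tiles = 256^2 = 65536
pixels per axis = 256 * 669 = 171264
total pixels = 171264^2 = 29331357696

29331357696 pixels


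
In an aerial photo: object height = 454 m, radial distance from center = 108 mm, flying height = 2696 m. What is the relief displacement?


d = h * r / H = 454 * 108 / 2696 = 18.19 mm

18.19 mm


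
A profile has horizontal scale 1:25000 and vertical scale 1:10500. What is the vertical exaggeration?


VE = horizontal_scale / vertical_scale = 25000 / 10500 ≈ 2.4

2.4x


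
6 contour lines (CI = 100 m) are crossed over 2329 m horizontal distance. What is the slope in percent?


elevation change = 6 * 100 = 600 m
slope = 600 / 2329 * 100 = 25.8%

25.8%


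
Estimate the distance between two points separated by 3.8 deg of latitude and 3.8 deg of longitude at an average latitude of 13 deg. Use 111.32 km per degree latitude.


dlat_km = 3.8 * 111.32 = 423.016
dlon_km = 3.8 * 111.32 * cos(13) ≈ 412.174
dist = sqrt(423.016^2 + 412.174^2) ≈ 590.6 km

590.6 km


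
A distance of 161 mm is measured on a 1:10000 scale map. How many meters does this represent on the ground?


ground = 161 mm * 10000 / 1000 = 1610.0 m

1610.0 m


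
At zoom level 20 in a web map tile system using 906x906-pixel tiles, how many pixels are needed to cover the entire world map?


tiles per axis = 2^20 = 1048576
total tiles = 1048576^2 = 1099511627776
pixels per axis = 1048576 * 906 = 950009856
total pixels = 950009856^2 = 902518726497140736

902518726497140736 pixels


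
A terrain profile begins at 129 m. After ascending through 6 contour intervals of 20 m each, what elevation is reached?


elevation = 129 + 6 * 20 = 249 m

249 m


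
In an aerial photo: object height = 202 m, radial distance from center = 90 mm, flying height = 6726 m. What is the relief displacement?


d = h * r / H = 202 * 90 / 6726 = 2.7 mm

2.7 mm


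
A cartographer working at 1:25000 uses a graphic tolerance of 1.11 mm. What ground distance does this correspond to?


ground = 1.11 mm * 25000 / 1000 = 27.75 m

27.75 m


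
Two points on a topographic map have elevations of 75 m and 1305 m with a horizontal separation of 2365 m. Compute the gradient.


gradient = (1305 - 75) / 2365 = 1230 / 2365 = 0.5201

0.5201


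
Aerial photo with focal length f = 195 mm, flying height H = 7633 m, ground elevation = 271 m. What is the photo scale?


scale = f / (H - h) = 195 mm / 7362 m = 195 / 7362000 = 1:37754

1:37754


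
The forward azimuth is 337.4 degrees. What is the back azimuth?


back azimuth = (337.4 + 180) mod 360 = 157.4 degrees

157.4 degrees


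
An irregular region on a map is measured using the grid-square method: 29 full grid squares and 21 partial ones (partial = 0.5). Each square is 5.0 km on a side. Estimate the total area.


effective squares = 29 + 21 * 0.5 = 39.5
area = 39.5 * 25.0 = 987.5 km^2

987.5 km^2


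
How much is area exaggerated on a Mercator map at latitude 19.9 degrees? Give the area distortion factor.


area_distortion = 1/cos^2(19.9) = 1.131

1.131


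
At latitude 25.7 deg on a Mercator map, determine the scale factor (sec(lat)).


SF = 1 / cos(25.7) = 1 / 0.901077 = 1.11

1.11


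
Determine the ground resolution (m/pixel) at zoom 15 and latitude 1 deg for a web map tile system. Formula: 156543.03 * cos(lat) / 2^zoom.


res = 156543.03 * cos(1) / 2^15 = 156543.03 * 0.9998477 / 32768 = 4.78 m/pixel

4.78 m/pixel


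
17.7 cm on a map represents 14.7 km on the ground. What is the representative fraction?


ground = 14.7 km = 1470000 cm; RF denominator = ground / map = 1470000 / 17.7 ≈ 83051; RF = 1:83051

1:83051


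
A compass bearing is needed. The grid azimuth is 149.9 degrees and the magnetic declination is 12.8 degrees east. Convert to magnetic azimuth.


magnetic azimuth = grid azimuth - declination (east +ve)
mag_az = 149.9 - 12.8 = 137.1 degrees

137.1 degrees


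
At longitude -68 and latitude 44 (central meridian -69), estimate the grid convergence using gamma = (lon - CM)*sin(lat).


gamma = (-68 - -69) * sin(44) = 1 * 0.694658 = 0.695 degrees

0.695 degrees


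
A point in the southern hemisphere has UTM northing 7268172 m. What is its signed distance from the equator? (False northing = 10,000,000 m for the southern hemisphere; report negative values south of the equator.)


For southern: actual = 7268172 - 10000000 = -2731828 m

-2731828 m


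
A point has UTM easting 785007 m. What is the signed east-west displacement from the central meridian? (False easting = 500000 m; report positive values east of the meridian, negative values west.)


displacement = 785007 - 500000 = 285007 m

285007 m


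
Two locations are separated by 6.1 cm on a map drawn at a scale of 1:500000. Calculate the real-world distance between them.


ground = 6.1 cm * 500000 / 100 = 30500.0 m = 30.5 km

30.5 km


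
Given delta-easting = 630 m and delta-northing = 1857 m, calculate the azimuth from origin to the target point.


az = atan2(630, 1857) = 18.7 deg
adjusted to 0-360: 18.7 degrees

18.7 degrees


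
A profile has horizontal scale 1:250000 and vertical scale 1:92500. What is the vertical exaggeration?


VE = horizontal_scale / vertical_scale = 250000 / 92500 ≈ 2.7

2.7x


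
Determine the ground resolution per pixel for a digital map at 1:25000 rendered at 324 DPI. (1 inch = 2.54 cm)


pixel_cm = 2.54 / 324 ≈ 0.00784 cm
ground = pixel_cm * 25000 / 100 = 2.54 * 25000 / (324 * 100) = 63500 / 32400 ≈ 1.96 m

1.96 m


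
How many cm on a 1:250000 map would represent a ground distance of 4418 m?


map_cm = 4418 * 100 / 250000 = 1.7672 cm ≈ 1.77 cm

1.77 cm


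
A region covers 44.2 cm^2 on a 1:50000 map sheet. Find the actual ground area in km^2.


ground_area = 44.2 * (50000/100)^2 = 11050000.0 m^2 = 11.05 km^2

11.05 km^2


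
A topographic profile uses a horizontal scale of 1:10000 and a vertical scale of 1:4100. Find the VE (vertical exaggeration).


VE = horizontal_scale / vertical_scale = 10000 / 4100 ≈ 2.4

2.4x


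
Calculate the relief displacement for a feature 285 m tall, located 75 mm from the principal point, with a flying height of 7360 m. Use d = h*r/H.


d = h * r / H = 285 * 75 / 7360 = 2.9 mm

2.9 mm


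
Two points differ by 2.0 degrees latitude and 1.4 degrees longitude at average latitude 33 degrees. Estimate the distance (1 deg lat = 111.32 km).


dlat_km = 2.0 * 111.32 = 222.64
dlon_km = 1.4 * 111.32 * cos(33) ≈ 130.705
dist = sqrt(222.64^2 + 130.705^2) ≈ 258.2 km

258.2 km


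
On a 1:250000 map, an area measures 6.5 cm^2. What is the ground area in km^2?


ground_area = 6.5 * (250000/100)^2 = 40625000.0 m^2 = 40.625 km^2

40.625 km^2


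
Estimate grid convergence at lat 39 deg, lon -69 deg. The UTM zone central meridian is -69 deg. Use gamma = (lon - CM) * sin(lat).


gamma = (-69 - -69) * sin(39) = 0 * 0.62932 = 0.0 degrees

0.0 degrees


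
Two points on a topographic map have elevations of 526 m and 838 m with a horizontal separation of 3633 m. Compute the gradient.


gradient = (838 - 526) / 3633 = 312 / 3633 = 0.0859

0.0859


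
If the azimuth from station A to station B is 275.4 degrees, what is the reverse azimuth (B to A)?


back azimuth = (275.4 + 180) mod 360 = 95.4 degrees

95.4 degrees


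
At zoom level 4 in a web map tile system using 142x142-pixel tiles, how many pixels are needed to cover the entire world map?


tiles per axis = 2^4 = 16
total tiles = 16^2 = 256
pixels per axis = 16 * 142 = 2272
total pixels = 2272^2 = 5161984

5161984 pixels


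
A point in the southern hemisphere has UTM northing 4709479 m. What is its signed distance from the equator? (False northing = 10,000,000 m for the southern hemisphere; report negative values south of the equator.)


For southern: actual = 4709479 - 10000000 = -5290521 m

-5290521 m


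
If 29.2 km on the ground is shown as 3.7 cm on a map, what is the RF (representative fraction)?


ground = 29.2 km = 2920000 cm; RF denominator = ground / map = 2920000 / 3.7 ≈ 789189; RF = 1:789189

1:789189


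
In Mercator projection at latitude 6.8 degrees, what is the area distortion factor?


area_distortion = 1/cos^2(6.8) = 1.014

1.014


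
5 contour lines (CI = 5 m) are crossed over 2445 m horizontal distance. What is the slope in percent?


elevation change = 5 * 5 = 25 m
slope = 25 / 2445 * 100 = 1.0%

1.0%


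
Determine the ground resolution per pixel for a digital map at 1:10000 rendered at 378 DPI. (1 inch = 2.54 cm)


pixel_cm = 2.54 / 378 ≈ 0.00672 cm
ground = pixel_cm * 10000 / 100 = 2.54 * 10000 / (378 * 100) = 25400 / 37800 ≈ 0.67 m

0.67 m


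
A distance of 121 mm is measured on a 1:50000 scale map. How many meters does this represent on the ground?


ground = 121 mm * 50000 / 1000 = 6050.0 m

6050.0 m


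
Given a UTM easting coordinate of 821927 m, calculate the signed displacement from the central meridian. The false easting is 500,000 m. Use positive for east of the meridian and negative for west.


displacement = 821927 - 500000 = 321927 m

321927 m


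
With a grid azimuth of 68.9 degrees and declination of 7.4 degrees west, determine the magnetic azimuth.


magnetic azimuth = grid azimuth - declination (east +ve)
mag_az = 68.9 - -7.4 = 76.3 degrees

76.3 degrees


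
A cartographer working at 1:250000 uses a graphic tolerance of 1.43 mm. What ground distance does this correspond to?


ground = 1.43 mm * 250000 / 1000 = 357.5 m

357.5 m


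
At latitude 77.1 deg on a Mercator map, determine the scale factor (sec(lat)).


SF = 1 / cos(77.1) = 1 / 0.22325 = 4.479

4.479


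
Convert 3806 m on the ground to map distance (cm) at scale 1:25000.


map_cm = 3806 * 100 / 25000 = 15.224 cm ≈ 15.22 cm

15.22 cm


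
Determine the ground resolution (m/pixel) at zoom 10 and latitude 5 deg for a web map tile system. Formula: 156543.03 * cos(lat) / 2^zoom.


res = 156543.03 * cos(5) / 2^10 = 156543.03 * 0.9961947 / 1024 = 152.29 m/pixel

152.29 m/pixel


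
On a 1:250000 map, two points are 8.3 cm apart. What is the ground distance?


ground = 8.3 cm * 250000 / 100 = 20750.0 m = 20.75 km

20.75 km


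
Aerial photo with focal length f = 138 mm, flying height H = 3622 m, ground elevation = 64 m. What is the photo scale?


scale = f / (H - h) = 138 mm / 3558 m = 138 / 3558000 = 1:25783

1:25783


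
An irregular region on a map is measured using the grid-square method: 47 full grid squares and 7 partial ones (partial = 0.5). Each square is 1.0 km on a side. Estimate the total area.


effective squares = 47 + 7 * 0.5 = 50.5
area = 50.5 * 1.0 = 50.5 km^2

50.5 km^2


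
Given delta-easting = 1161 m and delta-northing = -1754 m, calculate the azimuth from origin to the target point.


az = atan2(1161, -1754) = 146.5 deg
adjusted to 0-360: 146.5 degrees

146.5 degrees


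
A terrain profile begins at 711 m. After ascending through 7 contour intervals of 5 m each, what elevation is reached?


elevation = 711 + 7 * 5 = 746 m

746 m


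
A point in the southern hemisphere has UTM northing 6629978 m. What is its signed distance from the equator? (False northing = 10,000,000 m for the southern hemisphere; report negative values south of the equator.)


For southern: actual = 6629978 - 10000000 = -3370022 m

-3370022 m


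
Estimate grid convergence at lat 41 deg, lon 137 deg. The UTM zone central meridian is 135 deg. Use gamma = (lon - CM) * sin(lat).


gamma = (137 - 135) * sin(41) = 2 * 0.656059 = 1.312 degrees

1.312 degrees


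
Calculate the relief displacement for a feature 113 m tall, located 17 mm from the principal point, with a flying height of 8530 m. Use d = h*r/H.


d = h * r / H = 113 * 17 / 8530 = 0.23 mm

0.23 mm


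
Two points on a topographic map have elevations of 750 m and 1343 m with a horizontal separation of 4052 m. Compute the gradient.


gradient = (1343 - 750) / 4052 = 593 / 4052 = 0.1463

0.1463


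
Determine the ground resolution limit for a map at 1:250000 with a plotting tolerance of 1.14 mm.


ground = 1.14 mm * 250000 / 1000 = 285.0 m

285.0 m


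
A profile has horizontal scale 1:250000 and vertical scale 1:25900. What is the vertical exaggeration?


VE = horizontal_scale / vertical_scale = 250000 / 25900 ≈ 9.7

9.7x


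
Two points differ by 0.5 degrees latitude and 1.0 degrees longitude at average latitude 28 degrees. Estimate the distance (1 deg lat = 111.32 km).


dlat_km = 0.5 * 111.32 = 55.66
dlon_km = 1.0 * 111.32 * cos(28) ≈ 98.29
dist = sqrt(55.66^2 + 98.29^2) ≈ 113.0 km

113.0 km


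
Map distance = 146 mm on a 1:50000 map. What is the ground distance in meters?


ground = 146 mm * 50000 / 1000 = 7300.0 m

7300.0 m


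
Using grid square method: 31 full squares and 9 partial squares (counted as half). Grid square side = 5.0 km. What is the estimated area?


effective squares = 31 + 9 * 0.5 = 35.5
area = 35.5 * 25.0 = 887.5 km^2

887.5 km^2


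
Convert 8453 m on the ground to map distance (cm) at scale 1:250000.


map_cm = 8453 * 100 / 250000 = 3.3812 cm ≈ 3.38 cm

3.38 cm


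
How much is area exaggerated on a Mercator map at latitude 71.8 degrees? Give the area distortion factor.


area_distortion = 1/cos^2(71.8) = 10.251

10.251


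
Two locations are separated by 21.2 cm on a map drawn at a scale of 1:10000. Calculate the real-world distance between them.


ground = 21.2 cm * 10000 / 100 = 2120.0 m = 2.12 km

2.12 km


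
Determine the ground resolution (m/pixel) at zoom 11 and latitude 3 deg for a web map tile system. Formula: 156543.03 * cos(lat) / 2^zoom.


res = 156543.03 * cos(3) / 2^11 = 156543.03 * 0.99862953 / 2048 = 76.33 m/pixel

76.33 m/pixel


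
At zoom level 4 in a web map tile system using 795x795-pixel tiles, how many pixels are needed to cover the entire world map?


tiles per axis = 2^4 = 16
total tiles = 16^2 = 256
pixels per axis = 16 * 795 = 12720
total pixels = 12720^2 = 161798400

161798400 pixels


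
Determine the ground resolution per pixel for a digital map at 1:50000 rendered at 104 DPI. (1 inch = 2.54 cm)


pixel_cm = 2.54 / 104 ≈ 0.024423 cm
ground = pixel_cm * 50000 / 100 = 2.54 * 50000 / (104 * 100) = 127000 / 10400 ≈ 12.21 m

12.21 m


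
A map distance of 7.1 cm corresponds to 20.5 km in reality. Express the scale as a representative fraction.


ground = 20.5 km = 2050000 cm; RF denominator = ground / map = 2050000 / 7.1 ≈ 288732; RF = 1:288732

1:288732


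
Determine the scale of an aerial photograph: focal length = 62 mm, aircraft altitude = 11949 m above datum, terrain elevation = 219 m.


scale = f / (H - h) = 62 mm / 11730 m = 62 / 11730000 = 1:189194

1:189194


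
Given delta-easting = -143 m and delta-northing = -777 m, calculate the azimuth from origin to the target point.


az = atan2(-143, -777) = -169.6 deg
adjusted to 0-360: 190.4 degrees

190.4 degrees


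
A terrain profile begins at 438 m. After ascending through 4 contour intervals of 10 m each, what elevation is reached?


elevation = 438 + 4 * 10 = 478 m

478 m
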